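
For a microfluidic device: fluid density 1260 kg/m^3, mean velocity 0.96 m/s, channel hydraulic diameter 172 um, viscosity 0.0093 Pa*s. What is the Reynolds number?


Step 1: Convert Dh to meters: Dh = 172e-6 m
Step 2: Re = rho * v * Dh / mu
Re = 1260 * 0.96 * 172e-6 / 0.0093
Re = 22.371


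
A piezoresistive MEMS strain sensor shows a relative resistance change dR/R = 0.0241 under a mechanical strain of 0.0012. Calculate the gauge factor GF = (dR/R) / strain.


Step 1: Identify values.
dR/R = 0.0241, strain = 0.0012
Step 2: GF = (dR/R) / strain = 0.0241 / 0.0012
GF = 20.1


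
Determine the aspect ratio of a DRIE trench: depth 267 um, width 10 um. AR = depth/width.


Step 1: AR = depth / width
Step 2: AR = 267 / 10
AR = 26.7


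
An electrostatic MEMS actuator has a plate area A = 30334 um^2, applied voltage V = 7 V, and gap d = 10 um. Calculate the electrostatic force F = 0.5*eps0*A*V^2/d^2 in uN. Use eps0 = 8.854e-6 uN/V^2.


Step 1: Identify parameters.
eps0 = 8.854e-6 uN/V^2, A = 30334 um^2, V = 7 V, d = 10 um
Step 2: Compute V^2 = 7^2 = 49
Step 3: Compute d^2 = 10^2 = 100
Step 4: F = 0.5 * 8.854e-6 * 30334 * 49 / 100
F = 0.066 uN


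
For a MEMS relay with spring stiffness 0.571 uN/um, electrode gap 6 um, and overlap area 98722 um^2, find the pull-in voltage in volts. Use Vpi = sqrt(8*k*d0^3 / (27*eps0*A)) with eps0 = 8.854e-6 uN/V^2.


Step 1: Compute numerator: 8 * k * d0^3 = 8 * 0.571 * 6^3 = 986.688
Step 2: Compute denominator: 27 * eps0 * A = 27 * 8.854e-6 * 98722 = 23.600284
Step 3: Vpi = sqrt(986.688 / 23.600284)
Vpi = 6.47 V


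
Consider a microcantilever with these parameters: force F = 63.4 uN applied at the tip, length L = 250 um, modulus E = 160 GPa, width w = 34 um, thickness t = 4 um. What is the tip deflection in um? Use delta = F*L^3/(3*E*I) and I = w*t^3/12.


Step 1: Calculate the second moment of area.
I = w * t^3 / 12 = 34 * 4^3 / 12 = 181.3333 um^4
Step 2: Convert E to consistent units (1 GPa = 1000 uN/um^2).
E = 160 GPa = 160000 uN/um^2
Step 3: Calculate tip deflection.
delta = F * L^3 / (3 * E * I)
delta = 63.4 * 250^3 / (3 * 160000 * 181.3333)
delta = 11.3813 um


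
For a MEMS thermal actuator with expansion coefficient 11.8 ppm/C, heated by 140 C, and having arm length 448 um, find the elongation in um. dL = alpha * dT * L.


Step 1: Convert CTE: alpha = 11.8 ppm/C = 11.8e-6 /C
Step 2: dL = 11.8e-6 * 140 * 448
dL = 0.7401 um


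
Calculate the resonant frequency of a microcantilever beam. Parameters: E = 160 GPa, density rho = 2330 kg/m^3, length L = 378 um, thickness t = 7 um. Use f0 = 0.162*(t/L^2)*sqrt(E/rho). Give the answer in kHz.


Step 1: Convert units to SI.
t_SI = 7e-6 m, L_SI = 378e-6 m
Step 2: Calculate sqrt(E/rho).
sqrt(160e9 / 2330) = 8286.71 m/s
Step 3: Compute f0.
f0 = 0.162 * 7e-6 / (378e-6)^2 * 8286.71 = 65767.5 Hz = 65.77 kHz


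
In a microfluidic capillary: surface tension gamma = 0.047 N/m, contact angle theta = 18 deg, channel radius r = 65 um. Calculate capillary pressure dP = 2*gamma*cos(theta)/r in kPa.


Step 1: cos(18 deg) = 0.9511
Step 2: Convert r to m: r = 65e-6 m
Step 3: dP = 2 * 0.047 * 0.9511 / 65e-6 = 1375.4 Pa
Step 4: Convert Pa to kPa (divide by 1000).
dP = 1.38 kPa


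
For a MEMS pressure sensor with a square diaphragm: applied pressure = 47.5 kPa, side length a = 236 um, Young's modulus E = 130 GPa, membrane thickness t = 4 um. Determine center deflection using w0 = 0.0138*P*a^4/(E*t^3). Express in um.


Step 1: Convert pressure to compatible units (E is in GPa, so P in GPa).
P = 47.5 kPa = 47.5e-6 GPa
Step 2: Compute numerator: 0.0138 * P * a^4.
a^4 = 236^4 = 3102044416
numerator = 0.0138 * 47.5e-6 * 3102044416 = 2.03339e+03
Step 3: Compute denominator: E * t^3 = 130 * 4^3 = 8320
Step 4: w0 = numerator / denominator = 2.03339e+03 / 8320 = 0.2444 um


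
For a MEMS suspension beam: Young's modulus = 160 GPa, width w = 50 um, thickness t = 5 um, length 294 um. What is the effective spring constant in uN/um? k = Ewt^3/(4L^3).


Step 1: Convert E to consistent units (1 GPa = 1000 uN/um^2).
E = 160 GPa = 160000 uN/um^2
Step 2: Compute t^3 = 5^3 = 125
Step 3: Compute L^3 = 294^3 = 25412184
Step 4: k = 160000 * 50 * 125 / (4 * 25412184)
k = 9.8378 uN/um


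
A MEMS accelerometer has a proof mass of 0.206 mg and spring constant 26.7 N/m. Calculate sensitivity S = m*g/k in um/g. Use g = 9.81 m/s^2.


Step 1: Convert mass: m = 0.206 mg = 2.06e-07 kg
Step 2: S = m * g / k = 2.06e-07 * 9.81 / 26.7
Step 3: S = 7.57e-08 m/g
Step 4: Convert to um/g: S = 0.076 um/g


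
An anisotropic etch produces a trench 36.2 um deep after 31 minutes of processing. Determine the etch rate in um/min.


Step 1: Etch rate = depth / time
Step 2: rate = 36.2 / 31
rate = 1.168 um/min


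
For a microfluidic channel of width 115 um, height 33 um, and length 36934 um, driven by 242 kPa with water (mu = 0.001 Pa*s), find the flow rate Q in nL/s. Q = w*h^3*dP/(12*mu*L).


Step 1: Convert all dimensions to SI (meters).
w = 115e-6 m, h = 33e-6 m, L = 36934e-6 m, dP = 242e3 Pa
Step 2: Q = w * h^3 * dP / (12 * mu * L)
Q = 115e-6 * (33e-6)^3 * 242e3 / (12 * 0.001 * 36934e-6) = 2.25656286e-09 m^3/s
Step 3: Convert Q from m^3/s to nL/s (1 m^3 = 1e12 nL, so multiply by 1e12).
Q = 2256.563 nL/s


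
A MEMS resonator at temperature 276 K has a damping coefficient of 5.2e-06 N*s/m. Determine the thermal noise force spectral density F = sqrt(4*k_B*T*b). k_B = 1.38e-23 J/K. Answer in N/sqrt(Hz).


Step 1: Compute 4 * k_B * T * b
= 4 * 1.38e-23 * 276 * 5.2e-06
= 7.9223e-26 N^2/Hz
Step 2: F_noise = sqrt(7.9223e-26)
F_noise = 2.81e-13 N/sqrt(Hz)


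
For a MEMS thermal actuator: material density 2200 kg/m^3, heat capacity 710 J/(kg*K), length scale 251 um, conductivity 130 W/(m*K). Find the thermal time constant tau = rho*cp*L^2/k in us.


Step 1: Convert L to m: L = 251e-6 m
Step 2: L^2 = (251e-6)^2 = 6.3001e-08 m^2
Step 3: tau = 2200 * 710 * 6.3001e-08 / 130 = 7.5698125e-04 s
Step 4: Convert to microseconds (multiply by 1e6).
tau = 756.981 us


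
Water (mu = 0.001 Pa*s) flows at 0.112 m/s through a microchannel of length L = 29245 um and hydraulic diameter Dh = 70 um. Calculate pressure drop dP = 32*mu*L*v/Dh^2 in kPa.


Step 1: Convert to SI: L = 29245e-6 m, Dh = 70e-6 m
Step 2: dP = 32 * 0.001 * 29245e-6 * 0.112 / (70e-6)^2
Step 3: dP = 21390.63 Pa
Step 4: Convert to kPa: dP = 21.39 kPa


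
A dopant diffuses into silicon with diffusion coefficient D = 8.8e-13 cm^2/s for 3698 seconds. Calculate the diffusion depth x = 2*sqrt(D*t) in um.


Step 1: Compute D*t = 8.8e-13 * 3698 = 3.25424e-09 cm^2
Step 2: sqrt(D*t) = 5.70459e-05 cm
Step 3: x = 2 * 5.70459e-05 cm = 1.140918e-04 cm
Step 4: Convert to um (1 cm = 1e4 um): x = 1.141 um


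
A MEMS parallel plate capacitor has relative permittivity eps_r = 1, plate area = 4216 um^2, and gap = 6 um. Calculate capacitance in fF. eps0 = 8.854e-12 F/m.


Step 1: Convert area to m^2: A = 4216e-12 m^2
Step 2: Convert gap to m: d = 6e-6 m
Step 3: C = eps0 * eps_r * A / d
C = 8.854e-12 * 1 * 4216e-12 / 6e-6
Step 4: Convert to fF (multiply by 1e15).
C = 6.22 fF


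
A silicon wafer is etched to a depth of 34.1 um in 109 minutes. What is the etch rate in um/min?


Step 1: Etch rate = depth / time
Step 2: rate = 34.1 / 109
rate = 0.313 um/min


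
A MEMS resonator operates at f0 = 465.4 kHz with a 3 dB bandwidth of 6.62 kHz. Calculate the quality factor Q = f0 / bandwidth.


Step 1: Q = f0 / bandwidth
Step 2: Q = 465.4 / 6.62
Q = 70.3


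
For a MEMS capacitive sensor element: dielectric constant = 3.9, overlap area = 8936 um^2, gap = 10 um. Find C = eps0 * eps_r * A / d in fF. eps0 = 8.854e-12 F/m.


Step 1: Convert area to m^2: A = 8936e-12 m^2
Step 2: Convert gap to m: d = 10e-6 m
Step 3: C = eps0 * eps_r * A / d
C = 8.854e-12 * 3.9 * 8936e-12 / 10e-6
Step 4: Convert to fF (multiply by 1e15).
C = 30.86 fF


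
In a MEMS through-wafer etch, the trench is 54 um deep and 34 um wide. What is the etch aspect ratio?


Step 1: AR = depth / width
Step 2: AR = 54 / 34
AR = 1.6


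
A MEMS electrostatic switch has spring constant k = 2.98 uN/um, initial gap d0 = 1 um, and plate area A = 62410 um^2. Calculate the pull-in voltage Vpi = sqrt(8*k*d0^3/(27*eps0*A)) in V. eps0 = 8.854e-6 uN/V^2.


Step 1: Compute numerator: 8 * k * d0^3 = 8 * 2.98 * 1^3 = 23.84
Step 2: Compute denominator: 27 * eps0 * A = 27 * 8.854e-6 * 62410 = 14.91961
Step 3: Vpi = sqrt(23.84 / 14.91961)
Vpi = 1.26 V


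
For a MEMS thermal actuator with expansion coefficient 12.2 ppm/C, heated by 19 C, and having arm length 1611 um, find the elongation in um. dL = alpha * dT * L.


Step 1: Convert CTE: alpha = 12.2 ppm/C = 12.2e-6 /C
Step 2: dL = 12.2e-6 * 19 * 1611
dL = 0.3734 um


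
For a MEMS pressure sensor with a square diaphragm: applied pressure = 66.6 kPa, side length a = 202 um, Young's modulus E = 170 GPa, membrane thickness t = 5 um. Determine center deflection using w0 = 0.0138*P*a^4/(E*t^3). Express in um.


Step 1: Convert pressure to compatible units (E is in GPa, so P in GPa).
P = 66.6 kPa = 66.6e-6 GPa
Step 2: Compute numerator: 0.0138 * P * a^4.
a^4 = 202^4 = 1664966416
numerator = 0.0138 * 66.6e-6 * 1664966416 = 1.53e+03
Step 3: Compute denominator: E * t^3 = 170 * 5^3 = 21250
Step 4: w0 = numerator / denominator = 1.53e+03 / 21250 = 0.072 um


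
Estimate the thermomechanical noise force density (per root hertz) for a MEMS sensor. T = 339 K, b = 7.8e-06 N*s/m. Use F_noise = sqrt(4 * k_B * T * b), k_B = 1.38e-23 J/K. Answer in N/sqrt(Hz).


Step 1: Compute 4 * k_B * T * b
= 4 * 1.38e-23 * 339 * 7.8e-06
= 1.4596e-25 N^2/Hz
Step 2: F_noise = sqrt(1.4596e-25)
F_noise = 3.82e-13 N/sqrt(Hz)


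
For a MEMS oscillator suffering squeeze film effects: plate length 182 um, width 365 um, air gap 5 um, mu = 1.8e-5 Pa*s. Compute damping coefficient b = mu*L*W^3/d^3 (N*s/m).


Step 1: Convert to SI.
L = 182e-6 m, W = 365e-6 m, d = 5e-6 m
Step 2: W^3 = (365e-6)^3 = 4.86e-11 m^3
Step 3: d^3 = (5e-6)^3 = 1.25e-16 m^3
Step 4: b = 1.8e-5 * 182e-6 * 4.86e-11 / 1.25e-16
b = 1.27e-03 N*s/m


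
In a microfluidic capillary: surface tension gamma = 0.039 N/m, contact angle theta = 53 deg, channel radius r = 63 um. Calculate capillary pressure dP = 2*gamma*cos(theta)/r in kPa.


Step 1: cos(53 deg) = 0.6018
Step 2: Convert r to m: r = 63e-6 m
Step 3: dP = 2 * 0.039 * 0.6018 / 63e-6 = 745.1 Pa
Step 4: Convert Pa to kPa (divide by 1000).
dP = 0.75 kPa


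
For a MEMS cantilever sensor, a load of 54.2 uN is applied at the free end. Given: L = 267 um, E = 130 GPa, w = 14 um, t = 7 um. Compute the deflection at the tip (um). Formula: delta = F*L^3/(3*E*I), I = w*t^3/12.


Step 1: Calculate the second moment of area.
I = w * t^3 / 12 = 14 * 7^3 / 12 = 400.1667 um^4
Step 2: Convert E to consistent units (1 GPa = 1000 uN/um^2).
E = 130 GPa = 130000 uN/um^2
Step 3: Calculate tip deflection.
delta = F * L^3 / (3 * E * I)
delta = 54.2 * 267^3 / (3 * 130000 * 400.1667)
delta = 6.6104 um


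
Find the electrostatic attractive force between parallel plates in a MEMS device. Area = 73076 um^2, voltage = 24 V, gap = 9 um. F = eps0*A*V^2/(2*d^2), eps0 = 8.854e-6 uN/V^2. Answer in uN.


Step 1: Identify parameters.
eps0 = 8.854e-6 uN/V^2, A = 73076 um^2, V = 24 V, d = 9 um
Step 2: Compute V^2 = 24^2 = 576
Step 3: Compute d^2 = 9^2 = 81
Step 4: F = 0.5 * 8.854e-6 * 73076 * 576 / 81
F = 2.3 uN


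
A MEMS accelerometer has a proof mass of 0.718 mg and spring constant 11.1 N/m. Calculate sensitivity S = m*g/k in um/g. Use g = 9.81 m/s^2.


Step 1: Convert mass: m = 0.718 mg = 7.18e-07 kg
Step 2: S = m * g / k = 7.18e-07 * 9.81 / 11.1
Step 3: S = 6.35e-07 m/g
Step 4: Convert to um/g: S = 0.635 um/g


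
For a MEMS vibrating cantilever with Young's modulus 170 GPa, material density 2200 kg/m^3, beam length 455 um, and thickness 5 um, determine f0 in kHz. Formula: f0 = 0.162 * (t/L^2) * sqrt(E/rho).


Step 1: Convert units to SI.
t_SI = 5e-6 m, L_SI = 455e-6 m
Step 2: Calculate sqrt(E/rho).
sqrt(170e9 / 2200) = 8790.49 m/s
Step 3: Compute f0.
f0 = 0.162 * 5e-6 / (455e-6)^2 * 8790.49 = 34393.4 Hz = 34.39 kHz


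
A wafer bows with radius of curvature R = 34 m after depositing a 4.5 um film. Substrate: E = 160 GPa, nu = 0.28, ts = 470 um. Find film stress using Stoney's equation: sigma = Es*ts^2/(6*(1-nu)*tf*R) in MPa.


Step 1: Compute numerator: Es * ts^2 = 160 * 470^2 = 35344000 (GPa*um^2)
Step 2: Compute denominator (R in um): 6*(1-nu)*tf*R = 6*0.72*4.5*34e6 = 660960000.0 (um^2)
Step 3: sigma (GPa) = 35344000 / 660960000.0 = 5.3474e-02 GPa
Step 4: Convert to MPa (x1000): sigma = 53.5 MPa


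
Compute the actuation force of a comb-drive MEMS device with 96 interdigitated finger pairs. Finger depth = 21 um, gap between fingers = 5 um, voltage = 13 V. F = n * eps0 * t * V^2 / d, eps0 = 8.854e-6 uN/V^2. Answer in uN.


Step 1: Parameters: n=96, eps0=8.854e-6 uN/V^2, t=21 um, V=13 V, d=5 um
Step 2: V^2 = 169
Step 3: F = 96 * 8.854e-6 * 21 * 169 / 5
F = 0.603 uN


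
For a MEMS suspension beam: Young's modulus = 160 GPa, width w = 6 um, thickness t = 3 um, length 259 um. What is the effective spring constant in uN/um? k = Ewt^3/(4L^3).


Step 1: Convert E to consistent units (1 GPa = 1000 uN/um^2).
E = 160 GPa = 160000 uN/um^2
Step 2: Compute t^3 = 3^3 = 27
Step 3: Compute L^3 = 259^3 = 17373979
Step 4: k = 160000 * 6 * 27 / (4 * 17373979)
k = 0.373 uN/um


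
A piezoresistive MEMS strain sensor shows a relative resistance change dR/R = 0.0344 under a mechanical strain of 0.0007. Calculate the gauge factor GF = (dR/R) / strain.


Step 1: Identify values.
dR/R = 0.0344, strain = 0.0007
Step 2: GF = (dR/R) / strain = 0.0344 / 0.0007
GF = 49.1


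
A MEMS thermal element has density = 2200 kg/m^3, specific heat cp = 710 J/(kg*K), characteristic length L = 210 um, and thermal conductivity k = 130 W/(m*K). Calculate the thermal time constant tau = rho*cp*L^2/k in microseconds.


Step 1: Convert L to m: L = 210e-6 m
Step 2: L^2 = (210e-6)^2 = 4.41e-08 m^2
Step 3: tau = 2200 * 710 * 4.41e-08 / 130 = 5.2987846e-04 s
Step 4: Convert to microseconds (multiply by 1e6).
tau = 529.878 us


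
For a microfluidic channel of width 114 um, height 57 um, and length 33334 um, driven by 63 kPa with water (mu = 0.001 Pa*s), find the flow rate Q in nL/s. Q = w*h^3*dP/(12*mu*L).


Step 1: Convert all dimensions to SI (meters).
w = 114e-6 m, h = 57e-6 m, L = 33334e-6 m, dP = 63e3 Pa
Step 2: Q = w * h^3 * dP / (12 * mu * L)
Q = 114e-6 * (57e-6)^3 * 63e3 / (12 * 0.001 * 33334e-6) = 3.32507381e-09 m^3/s
Step 3: Convert Q from m^3/s to nL/s (1 m^3 = 1e12 nL, so multiply by 1e12).
Q = 3325.074 nL/s


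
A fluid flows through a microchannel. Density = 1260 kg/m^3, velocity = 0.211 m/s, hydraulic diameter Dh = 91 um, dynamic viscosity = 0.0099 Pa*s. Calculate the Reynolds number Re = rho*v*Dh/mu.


Step 1: Convert Dh to meters: Dh = 91e-6 m
Step 2: Re = rho * v * Dh / mu
Re = 1260 * 0.211 * 91e-6 / 0.0099
Re = 2.444


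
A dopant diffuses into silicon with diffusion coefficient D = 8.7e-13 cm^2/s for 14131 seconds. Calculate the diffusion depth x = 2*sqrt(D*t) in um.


Step 1: Compute D*t = 8.7e-13 * 14131 = 1.229397e-08 cm^2
Step 2: sqrt(D*t) = 1.10878e-04 cm
Step 3: x = 2 * 1.10878e-04 cm = 2.21756e-04 cm
Step 4: Convert to um (1 cm = 1e4 um): x = 2.218 um


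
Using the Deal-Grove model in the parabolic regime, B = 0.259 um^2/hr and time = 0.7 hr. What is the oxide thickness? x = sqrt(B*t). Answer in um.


Step 1: Compute B*t = 0.259 * 0.7 = 0.1813
Step 2: x = sqrt(0.1813)
x = 0.426 um


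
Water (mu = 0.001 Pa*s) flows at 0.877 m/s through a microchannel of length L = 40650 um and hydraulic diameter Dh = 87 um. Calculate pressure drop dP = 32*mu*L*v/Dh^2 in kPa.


Step 1: Convert to SI: L = 40650e-6 m, Dh = 87e-6 m
Step 2: dP = 32 * 0.001 * 40650e-6 * 0.877 / (87e-6)^2
Step 3: dP = 150720.25 Pa
Step 4: Convert to kPa: dP = 150.72 kPa


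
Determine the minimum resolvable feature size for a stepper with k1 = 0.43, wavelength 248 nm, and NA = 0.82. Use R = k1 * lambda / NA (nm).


Step 1: Identify values: k1 = 0.43, lambda = 248 nm, NA = 0.82
Step 2: R = k1 * lambda / NA
R = 0.43 * 248 / 0.82
R = 130.0 nm


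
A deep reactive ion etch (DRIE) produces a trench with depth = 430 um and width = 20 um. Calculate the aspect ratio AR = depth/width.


Step 1: AR = depth / width
Step 2: AR = 430 / 20
AR = 21.5


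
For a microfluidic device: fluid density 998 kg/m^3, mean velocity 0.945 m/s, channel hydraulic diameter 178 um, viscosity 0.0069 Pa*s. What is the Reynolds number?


Step 1: Convert Dh to meters: Dh = 178e-6 m
Step 2: Re = rho * v * Dh / mu
Re = 998 * 0.945 * 178e-6 / 0.0069
Re = 24.33


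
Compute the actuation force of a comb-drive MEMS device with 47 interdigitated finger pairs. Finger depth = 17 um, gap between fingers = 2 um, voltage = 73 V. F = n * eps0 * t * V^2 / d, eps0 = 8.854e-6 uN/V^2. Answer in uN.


Step 1: Parameters: n=47, eps0=8.854e-6 uN/V^2, t=17 um, V=73 V, d=2 um
Step 2: V^2 = 5329
Step 3: F = 47 * 8.854e-6 * 17 * 5329 / 2
F = 18.85 uN


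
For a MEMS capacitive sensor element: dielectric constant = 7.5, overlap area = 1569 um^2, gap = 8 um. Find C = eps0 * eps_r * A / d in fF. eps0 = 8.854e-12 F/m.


Step 1: Convert area to m^2: A = 1569e-12 m^2
Step 2: Convert gap to m: d = 8e-6 m
Step 3: C = eps0 * eps_r * A / d
C = 8.854e-12 * 7.5 * 1569e-12 / 8e-6
Step 4: Convert to fF (multiply by 1e15).
C = 13.02 fF


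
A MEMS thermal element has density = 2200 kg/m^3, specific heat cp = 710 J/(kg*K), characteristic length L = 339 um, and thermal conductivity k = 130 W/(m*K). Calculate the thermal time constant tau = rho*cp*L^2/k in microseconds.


Step 1: Convert L to m: L = 339e-6 m
Step 2: L^2 = (339e-6)^2 = 1.14921e-07 m^2
Step 3: tau = 2200 * 710 * 1.14921e-07 / 130 = 1.38082e-03 s
Step 4: Convert to microseconds (multiply by 1e6).
tau = 1380.82 us


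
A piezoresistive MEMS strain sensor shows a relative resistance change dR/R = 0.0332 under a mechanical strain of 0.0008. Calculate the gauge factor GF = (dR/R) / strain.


Step 1: Identify values.
dR/R = 0.0332, strain = 0.0008
Step 2: GF = (dR/R) / strain = 0.0332 / 0.0008
GF = 41.5


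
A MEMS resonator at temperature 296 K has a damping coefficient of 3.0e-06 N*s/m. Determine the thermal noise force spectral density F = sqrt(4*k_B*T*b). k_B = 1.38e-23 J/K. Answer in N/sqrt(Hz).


Step 1: Compute 4 * k_B * T * b
= 4 * 1.38e-23 * 296 * 3.0e-06
= 4.9018e-26 N^2/Hz
Step 2: F_noise = sqrt(4.9018e-26)
F_noise = 2.21e-13 N/sqrt(Hz)


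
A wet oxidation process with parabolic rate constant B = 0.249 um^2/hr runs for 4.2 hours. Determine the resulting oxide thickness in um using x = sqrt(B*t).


Step 1: Compute B*t = 0.249 * 4.2 = 1.0458
Step 2: x = sqrt(1.0458)
x = 1.023 um


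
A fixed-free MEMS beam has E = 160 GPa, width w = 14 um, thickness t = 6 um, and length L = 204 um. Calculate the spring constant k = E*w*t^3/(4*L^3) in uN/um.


Step 1: Convert E to consistent units (1 GPa = 1000 uN/um^2).
E = 160 GPa = 160000 uN/um^2
Step 2: Compute t^3 = 6^3 = 216
Step 3: Compute L^3 = 204^3 = 8489664
Step 4: k = 160000 * 14 * 216 / (4 * 8489664)
k = 14.2479 uN/um


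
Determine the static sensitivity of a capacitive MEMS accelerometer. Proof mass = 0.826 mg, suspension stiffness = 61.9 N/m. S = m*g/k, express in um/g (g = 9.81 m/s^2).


Step 1: Convert mass: m = 0.826 mg = 8.26e-07 kg
Step 2: S = m * g / k = 8.26e-07 * 9.81 / 61.9
Step 3: S = 1.31e-07 m/g
Step 4: Convert to um/g: S = 0.131 um/g


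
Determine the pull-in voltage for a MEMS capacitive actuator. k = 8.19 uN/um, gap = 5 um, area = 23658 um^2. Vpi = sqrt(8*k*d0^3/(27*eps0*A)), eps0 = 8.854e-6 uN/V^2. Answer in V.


Step 1: Compute numerator: 8 * k * d0^3 = 8 * 8.19 * 5^3 = 8190.0
Step 2: Compute denominator: 27 * eps0 * A = 27 * 8.854e-6 * 23658 = 5.655634
Step 3: Vpi = sqrt(8190.0 / 5.655634)
Vpi = 38.05 V


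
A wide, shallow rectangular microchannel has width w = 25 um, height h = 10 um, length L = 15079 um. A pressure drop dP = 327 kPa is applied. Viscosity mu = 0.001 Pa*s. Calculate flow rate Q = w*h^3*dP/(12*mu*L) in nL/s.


Step 1: Convert all dimensions to SI (meters).
w = 25e-6 m, h = 10e-6 m, L = 15079e-6 m, dP = 327e3 Pa
Step 2: Q = w * h^3 * dP / (12 * mu * L)
Q = 25e-6 * (10e-6)^3 * 327e3 / (12 * 0.001 * 15079e-6) = 4.517873e-11 m^3/s
Step 3: Convert Q from m^3/s to nL/s (1 m^3 = 1e12 nL, so multiply by 1e12).
Q = 45.179 nL/s


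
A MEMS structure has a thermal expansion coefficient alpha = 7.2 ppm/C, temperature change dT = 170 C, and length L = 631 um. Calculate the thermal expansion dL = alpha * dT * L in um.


Step 1: Convert CTE: alpha = 7.2 ppm/C = 7.2e-6 /C
Step 2: dL = 7.2e-6 * 170 * 631
dL = 0.7723 um


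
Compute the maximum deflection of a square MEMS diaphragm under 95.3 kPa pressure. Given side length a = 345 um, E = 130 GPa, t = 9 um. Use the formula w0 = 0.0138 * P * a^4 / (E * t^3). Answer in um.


Step 1: Convert pressure to compatible units (E is in GPa, so P in GPa).
P = 95.3 kPa = 95.3e-6 GPa
Step 2: Compute numerator: 0.0138 * P * a^4.
a^4 = 345^4 = 14166950625
numerator = 0.0138 * 95.3e-6 * 14166950625 = 1.86315e+04
Step 3: Compute denominator: E * t^3 = 130 * 9^3 = 94770
Step 4: w0 = numerator / denominator = 1.86315e+04 / 94770 = 0.1966 um


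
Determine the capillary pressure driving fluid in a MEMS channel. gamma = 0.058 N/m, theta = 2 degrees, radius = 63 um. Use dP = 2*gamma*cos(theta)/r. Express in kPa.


Step 1: cos(2 deg) = 0.9994
Step 2: Convert r to m: r = 63e-6 m
Step 3: dP = 2 * 0.058 * 0.9994 / 63e-6 = 1840.2 Pa
Step 4: Convert Pa to kPa (divide by 1000).
dP = 1.84 kPa


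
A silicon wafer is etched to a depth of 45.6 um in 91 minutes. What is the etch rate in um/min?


Step 1: Etch rate = depth / time
Step 2: rate = 45.6 / 91
rate = 0.501 um/min


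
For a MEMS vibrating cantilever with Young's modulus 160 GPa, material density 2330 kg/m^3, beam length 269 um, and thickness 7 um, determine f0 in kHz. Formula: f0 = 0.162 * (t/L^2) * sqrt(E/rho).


Step 1: Convert units to SI.
t_SI = 7e-6 m, L_SI = 269e-6 m
Step 2: Calculate sqrt(E/rho).
sqrt(160e9 / 2330) = 8286.71 m/s
Step 3: Compute f0.
f0 = 0.162 * 7e-6 / (269e-6)^2 * 8286.71 = 129864.6 Hz = 129.86 kHz


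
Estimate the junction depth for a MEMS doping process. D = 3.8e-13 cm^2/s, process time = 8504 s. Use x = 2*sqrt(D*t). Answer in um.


Step 1: Compute D*t = 3.8e-13 * 8504 = 3.23152e-09 cm^2
Step 2: sqrt(D*t) = 5.68465e-05 cm
Step 3: x = 2 * 5.68465e-05 cm = 1.13693e-04 cm
Step 4: Convert to um (1 cm = 1e4 um): x = 1.137 um


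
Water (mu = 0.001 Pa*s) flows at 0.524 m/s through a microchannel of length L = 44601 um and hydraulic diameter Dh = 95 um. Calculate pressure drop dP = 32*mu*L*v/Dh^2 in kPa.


Step 1: Convert to SI: L = 44601e-6 m, Dh = 95e-6 m
Step 2: dP = 32 * 0.001 * 44601e-6 * 0.524 / (95e-6)^2
Step 3: dP = 82866.43 Pa
Step 4: Convert to kPa: dP = 82.87 kPa


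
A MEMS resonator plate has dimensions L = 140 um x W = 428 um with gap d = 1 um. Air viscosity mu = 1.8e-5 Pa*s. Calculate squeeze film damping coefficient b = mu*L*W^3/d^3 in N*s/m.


Step 1: Convert to SI.
L = 140e-6 m, W = 428e-6 m, d = 1e-6 m
Step 2: W^3 = (428e-6)^3 = 7.84e-11 m^3
Step 3: d^3 = (1e-6)^3 = 1.00e-18 m^3
Step 4: b = 1.8e-5 * 140e-6 * 7.84e-11 / 1.00e-18
b = 1.98e-01 N*s/m


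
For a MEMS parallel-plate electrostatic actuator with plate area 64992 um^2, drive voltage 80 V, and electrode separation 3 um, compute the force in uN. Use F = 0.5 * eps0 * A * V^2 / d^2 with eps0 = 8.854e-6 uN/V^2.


Step 1: Identify parameters.
eps0 = 8.854e-6 uN/V^2, A = 64992 um^2, V = 80 V, d = 3 um
Step 2: Compute V^2 = 80^2 = 6400
Step 3: Compute d^2 = 3^2 = 9
Step 4: F = 0.5 * 8.854e-6 * 64992 * 6400 / 9
F = 204.601 uN


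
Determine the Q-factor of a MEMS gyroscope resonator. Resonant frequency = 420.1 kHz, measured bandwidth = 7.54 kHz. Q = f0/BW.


Step 1: Q = f0 / bandwidth
Step 2: Q = 420.1 / 7.54
Q = 55.7


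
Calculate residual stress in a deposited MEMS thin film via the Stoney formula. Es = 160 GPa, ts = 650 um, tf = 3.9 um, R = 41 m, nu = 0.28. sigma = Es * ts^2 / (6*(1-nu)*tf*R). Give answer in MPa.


Step 1: Compute numerator: Es * ts^2 = 160 * 650^2 = 67600000 (GPa*um^2)
Step 2: Compute denominator (R in um): 6*(1-nu)*tf*R = 6*0.72*3.9*41e6 = 690768000.0 (um^2)
Step 3: sigma (GPa) = 67600000 / 690768000.0 = 9.7862e-02 GPa
Step 4: Convert to MPa (x1000): sigma = 97.9 MPa


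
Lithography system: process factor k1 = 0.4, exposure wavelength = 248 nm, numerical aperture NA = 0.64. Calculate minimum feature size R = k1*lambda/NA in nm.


Step 1: Identify values: k1 = 0.4, lambda = 248 nm, NA = 0.64
Step 2: R = k1 * lambda / NA
R = 0.4 * 248 / 0.64
R = 155.0 nm


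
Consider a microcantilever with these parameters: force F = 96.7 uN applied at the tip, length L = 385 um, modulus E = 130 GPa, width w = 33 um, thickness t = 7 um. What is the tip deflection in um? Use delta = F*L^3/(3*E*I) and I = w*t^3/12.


Step 1: Calculate the second moment of area.
I = w * t^3 / 12 = 33 * 7^3 / 12 = 943.25 um^4
Step 2: Convert E to consistent units (1 GPa = 1000 uN/um^2).
E = 130 GPa = 130000 uN/um^2
Step 3: Calculate tip deflection.
delta = F * L^3 / (3 * E * I)
delta = 96.7 * 385^3 / (3 * 130000 * 943.25)
delta = 15.0009 um


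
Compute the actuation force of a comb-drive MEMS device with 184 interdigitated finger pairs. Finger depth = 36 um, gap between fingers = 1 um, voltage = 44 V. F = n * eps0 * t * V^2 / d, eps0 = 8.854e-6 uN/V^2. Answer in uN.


Step 1: Parameters: n=184, eps0=8.854e-6 uN/V^2, t=36 um, V=44 V, d=1 um
Step 2: V^2 = 1936
Step 3: F = 184 * 8.854e-6 * 36 * 1936 / 1
F = 113.544 uN


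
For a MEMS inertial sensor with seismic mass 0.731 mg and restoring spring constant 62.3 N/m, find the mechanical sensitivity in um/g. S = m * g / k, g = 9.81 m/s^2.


Step 1: Convert mass: m = 0.731 mg = 7.31e-07 kg
Step 2: S = m * g / k = 7.31e-07 * 9.81 / 62.3
Step 3: S = 1.15e-07 m/g
Step 4: Convert to um/g: S = 0.115 um/g


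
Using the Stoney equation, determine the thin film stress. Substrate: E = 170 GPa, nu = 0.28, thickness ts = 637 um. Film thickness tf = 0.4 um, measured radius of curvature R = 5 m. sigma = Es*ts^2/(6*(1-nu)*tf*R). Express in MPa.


Step 1: Compute numerator: Es * ts^2 = 170 * 637^2 = 68980730 (GPa*um^2)
Step 2: Compute denominator (R in um): 6*(1-nu)*tf*R = 6*0.72*0.4*5e6 = 8640000.0 (um^2)
Step 3: sigma (GPa) = 68980730 / 8640000.0 = 7.983881e+00 GPa
Step 4: Convert to MPa (x1000): sigma = 7983.9 MPa


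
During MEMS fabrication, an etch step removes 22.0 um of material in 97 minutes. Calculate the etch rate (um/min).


Step 1: Etch rate = depth / time
Step 2: rate = 22.0 / 97
rate = 0.227 um/min


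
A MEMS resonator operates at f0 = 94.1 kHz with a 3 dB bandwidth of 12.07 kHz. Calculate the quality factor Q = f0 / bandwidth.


Step 1: Q = f0 / bandwidth
Step 2: Q = 94.1 / 12.07
Q = 7.8


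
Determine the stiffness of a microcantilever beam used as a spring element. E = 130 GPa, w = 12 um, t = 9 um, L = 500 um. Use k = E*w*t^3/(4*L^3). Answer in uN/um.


Step 1: Convert E to consistent units (1 GPa = 1000 uN/um^2).
E = 130 GPa = 130000 uN/um^2
Step 2: Compute t^3 = 9^3 = 729
Step 3: Compute L^3 = 500^3 = 125000000
Step 4: k = 130000 * 12 * 729 / (4 * 125000000)
k = 2.2745 uN/um


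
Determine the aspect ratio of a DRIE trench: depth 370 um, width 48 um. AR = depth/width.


Step 1: AR = depth / width
Step 2: AR = 370 / 48
AR = 7.7


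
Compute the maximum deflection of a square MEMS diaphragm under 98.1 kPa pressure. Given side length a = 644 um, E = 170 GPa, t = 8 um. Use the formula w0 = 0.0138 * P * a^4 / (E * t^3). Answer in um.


Step 1: Convert pressure to compatible units (E is in GPa, so P in GPa).
P = 98.1 kPa = 98.1e-6 GPa
Step 2: Compute numerator: 0.0138 * P * a^4.
a^4 = 644^4 = 172005949696
numerator = 0.0138 * 98.1e-6 * 172005949696 = 2.328582e+05
Step 3: Compute denominator: E * t^3 = 170 * 8^3 = 87040
Step 4: w0 = numerator / denominator = 2.328582e+05 / 87040 = 2.6753 um


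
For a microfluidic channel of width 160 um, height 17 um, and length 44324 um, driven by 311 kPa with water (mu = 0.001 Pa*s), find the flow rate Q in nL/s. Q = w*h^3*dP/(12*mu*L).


Step 1: Convert all dimensions to SI (meters).
w = 160e-6 m, h = 17e-6 m, L = 44324e-6 m, dP = 311e3 Pa
Step 2: Q = w * h^3 * dP / (12 * mu * L)
Q = 160e-6 * (17e-6)^3 * 311e3 / (12 * 0.001 * 44324e-6) = 4.5962849e-10 m^3/s
Step 3: Convert Q from m^3/s to nL/s (1 m^3 = 1e12 nL, so multiply by 1e12).
Q = 459.628 nL/s


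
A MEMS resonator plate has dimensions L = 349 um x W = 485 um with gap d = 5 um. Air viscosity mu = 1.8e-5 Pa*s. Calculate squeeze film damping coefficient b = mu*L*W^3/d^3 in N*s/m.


Step 1: Convert to SI.
L = 349e-6 m, W = 485e-6 m, d = 5e-6 m
Step 2: W^3 = (485e-6)^3 = 1.14e-10 m^3
Step 3: d^3 = (5e-6)^3 = 1.25e-16 m^3
Step 4: b = 1.8e-5 * 349e-6 * 1.14e-10 / 1.25e-16
b = 5.73e-03 N*s/m


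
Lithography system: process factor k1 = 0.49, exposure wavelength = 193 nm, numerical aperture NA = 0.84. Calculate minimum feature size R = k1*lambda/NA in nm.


Step 1: Identify values: k1 = 0.49, lambda = 193 nm, NA = 0.84
Step 2: R = k1 * lambda / NA
R = 0.49 * 193 / 0.84
R = 112.6 nm


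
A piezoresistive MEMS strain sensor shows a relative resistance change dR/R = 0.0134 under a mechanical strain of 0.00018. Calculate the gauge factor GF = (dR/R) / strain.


Step 1: Identify values.
dR/R = 0.0134, strain = 0.00018
Step 2: GF = (dR/R) / strain = 0.0134 / 0.00018
GF = 74.4


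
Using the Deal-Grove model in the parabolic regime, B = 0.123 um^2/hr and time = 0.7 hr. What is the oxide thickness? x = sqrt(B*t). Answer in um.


Step 1: Compute B*t = 0.123 * 0.7 = 0.0861
Step 2: x = sqrt(0.0861)
x = 0.293 um


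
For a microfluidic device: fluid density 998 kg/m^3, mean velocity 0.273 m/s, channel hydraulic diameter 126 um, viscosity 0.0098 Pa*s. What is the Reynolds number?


Step 1: Convert Dh to meters: Dh = 126e-6 m
Step 2: Re = rho * v * Dh / mu
Re = 998 * 0.273 * 126e-6 / 0.0098
Re = 3.503


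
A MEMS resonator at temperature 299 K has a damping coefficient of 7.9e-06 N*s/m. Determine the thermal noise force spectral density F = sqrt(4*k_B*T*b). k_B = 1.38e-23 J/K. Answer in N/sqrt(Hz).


Step 1: Compute 4 * k_B * T * b
= 4 * 1.38e-23 * 299 * 7.9e-06
= 1.3039e-25 N^2/Hz
Step 2: F_noise = sqrt(1.3039e-25)
F_noise = 3.61e-13 N/sqrt(Hz)


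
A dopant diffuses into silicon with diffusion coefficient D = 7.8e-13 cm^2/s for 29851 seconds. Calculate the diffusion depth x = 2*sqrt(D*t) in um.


Step 1: Compute D*t = 7.8e-13 * 29851 = 2.328378e-08 cm^2
Step 2: sqrt(D*t) = 1.5259e-04 cm
Step 3: x = 2 * 1.5259e-04 cm = 3.0518e-04 cm
Step 4: Convert to um (1 cm = 1e4 um): x = 3.052 um


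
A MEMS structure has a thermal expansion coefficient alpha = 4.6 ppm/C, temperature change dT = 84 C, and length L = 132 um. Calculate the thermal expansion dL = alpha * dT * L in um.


Step 1: Convert CTE: alpha = 4.6 ppm/C = 4.6e-6 /C
Step 2: dL = 4.6e-6 * 84 * 132
dL = 0.051 um


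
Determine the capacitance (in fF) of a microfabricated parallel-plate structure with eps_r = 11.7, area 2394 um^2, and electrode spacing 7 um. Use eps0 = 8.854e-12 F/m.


Step 1: Convert area to m^2: A = 2394e-12 m^2
Step 2: Convert gap to m: d = 7e-6 m
Step 3: C = eps0 * eps_r * A / d
C = 8.854e-12 * 11.7 * 2394e-12 / 7e-6
Step 4: Convert to fF (multiply by 1e15).
C = 35.43 fF


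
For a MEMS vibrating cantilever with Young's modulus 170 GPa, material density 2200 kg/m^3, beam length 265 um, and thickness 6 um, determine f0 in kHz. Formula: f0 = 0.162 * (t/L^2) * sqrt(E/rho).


Step 1: Convert units to SI.
t_SI = 6e-6 m, L_SI = 265e-6 m
Step 2: Calculate sqrt(E/rho).
sqrt(170e9 / 2200) = 8790.49 m/s
Step 3: Compute f0.
f0 = 0.162 * 6e-6 / (265e-6)^2 * 8790.49 = 121671.1 Hz = 121.67 kHz


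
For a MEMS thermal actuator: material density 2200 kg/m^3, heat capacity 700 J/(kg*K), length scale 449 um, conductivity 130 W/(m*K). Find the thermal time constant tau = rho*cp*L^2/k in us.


Step 1: Convert L to m: L = 449e-6 m
Step 2: L^2 = (449e-6)^2 = 2.01601e-07 m^2
Step 3: tau = 2200 * 700 * 2.01601e-07 / 130 = 2.38819646e-03 s
Step 4: Convert to microseconds (multiply by 1e6).
tau = 2388.196 us


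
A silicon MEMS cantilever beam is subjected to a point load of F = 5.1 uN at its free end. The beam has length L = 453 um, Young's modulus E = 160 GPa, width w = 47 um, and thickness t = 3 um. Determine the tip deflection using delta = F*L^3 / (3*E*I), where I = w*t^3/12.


Step 1: Calculate the second moment of area.
I = w * t^3 / 12 = 47 * 3^3 / 12 = 105.75 um^4
Step 2: Convert E to consistent units (1 GPa = 1000 uN/um^2).
E = 160 GPa = 160000 uN/um^2
Step 3: Calculate tip deflection.
delta = F * L^3 / (3 * E * I)
delta = 5.1 * 453^3 / (3 * 160000 * 105.75)
delta = 9.3399 um


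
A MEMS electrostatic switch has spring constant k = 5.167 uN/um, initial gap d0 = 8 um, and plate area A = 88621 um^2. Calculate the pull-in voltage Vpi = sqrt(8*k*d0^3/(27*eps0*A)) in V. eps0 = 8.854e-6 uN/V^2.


Step 1: Compute numerator: 8 * k * d0^3 = 8 * 5.167 * 8^3 = 21164.032
Step 2: Compute denominator: 27 * eps0 * A = 27 * 8.854e-6 * 88621 = 21.185559
Step 3: Vpi = sqrt(21164.032 / 21.185559)
Vpi = 31.61 V


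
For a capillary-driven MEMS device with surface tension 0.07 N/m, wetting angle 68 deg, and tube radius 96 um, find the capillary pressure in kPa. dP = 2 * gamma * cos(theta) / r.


Step 1: cos(68 deg) = 0.3746
Step 2: Convert r to m: r = 96e-6 m
Step 3: dP = 2 * 0.07 * 0.3746 / 96e-6 = 546.3 Pa
Step 4: Convert Pa to kPa (divide by 1000).
dP = 0.55 kPa


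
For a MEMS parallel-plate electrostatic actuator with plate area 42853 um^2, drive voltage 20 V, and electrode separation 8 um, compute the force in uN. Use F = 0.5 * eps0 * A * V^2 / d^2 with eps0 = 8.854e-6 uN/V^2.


Step 1: Identify parameters.
eps0 = 8.854e-6 uN/V^2, A = 42853 um^2, V = 20 V, d = 8 um
Step 2: Compute V^2 = 20^2 = 400
Step 3: Compute d^2 = 8^2 = 64
Step 4: F = 0.5 * 8.854e-6 * 42853 * 400 / 64
F = 1.186 uN


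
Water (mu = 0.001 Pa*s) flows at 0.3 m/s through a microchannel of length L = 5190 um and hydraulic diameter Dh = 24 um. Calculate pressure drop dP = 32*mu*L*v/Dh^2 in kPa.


Step 1: Convert to SI: L = 5190e-6 m, Dh = 24e-6 m
Step 2: dP = 32 * 0.001 * 5190e-6 * 0.3 / (24e-6)^2
Step 3: dP = 86500.00 Pa
Step 4: Convert to kPa: dP = 86.5 kPa


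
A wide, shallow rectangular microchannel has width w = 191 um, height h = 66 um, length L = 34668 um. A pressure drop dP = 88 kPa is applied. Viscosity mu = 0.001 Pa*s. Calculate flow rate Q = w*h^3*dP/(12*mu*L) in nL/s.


Step 1: Convert all dimensions to SI (meters).
w = 191e-6 m, h = 66e-6 m, L = 34668e-6 m, dP = 88e3 Pa
Step 2: Q = w * h^3 * dP / (12 * mu * L)
Q = 191e-6 * (66e-6)^3 * 88e3 / (12 * 0.001 * 34668e-6) = 1.16154974e-08 m^3/s
Step 3: Convert Q from m^3/s to nL/s (1 m^3 = 1e12 nL, so multiply by 1e12).
Q = 11615.497 nL/s


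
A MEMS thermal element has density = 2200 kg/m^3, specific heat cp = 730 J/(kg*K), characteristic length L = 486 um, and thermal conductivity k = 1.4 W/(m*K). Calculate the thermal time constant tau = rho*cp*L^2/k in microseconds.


Step 1: Convert L to m: L = 486e-6 m
Step 2: L^2 = (486e-6)^2 = 2.36196e-07 m^2
Step 3: tau = 2200 * 730 * 2.36196e-07 / 1.4 = 2.7095055429e-01 s
Step 4: Convert to microseconds (multiply by 1e6).
tau = 270950.554 us


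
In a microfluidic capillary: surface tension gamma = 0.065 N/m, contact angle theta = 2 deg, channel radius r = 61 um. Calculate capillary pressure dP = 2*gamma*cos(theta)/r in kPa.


Step 1: cos(2 deg) = 0.9994
Step 2: Convert r to m: r = 61e-6 m
Step 3: dP = 2 * 0.065 * 0.9994 / 61e-6 = 2129.9 Pa
Step 4: Convert Pa to kPa (divide by 1000).
dP = 2.13 kPa


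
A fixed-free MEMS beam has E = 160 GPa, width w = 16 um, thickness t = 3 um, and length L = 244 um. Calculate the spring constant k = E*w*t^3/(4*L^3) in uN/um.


Step 1: Convert E to consistent units (1 GPa = 1000 uN/um^2).
E = 160 GPa = 160000 uN/um^2
Step 2: Compute t^3 = 3^3 = 27
Step 3: Compute L^3 = 244^3 = 14526784
Step 4: k = 160000 * 16 * 27 / (4 * 14526784)
k = 1.1895 uN/um


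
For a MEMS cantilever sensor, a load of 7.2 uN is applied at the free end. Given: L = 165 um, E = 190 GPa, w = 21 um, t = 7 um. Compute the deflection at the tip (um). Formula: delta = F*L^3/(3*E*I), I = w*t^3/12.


Step 1: Calculate the second moment of area.
I = w * t^3 / 12 = 21 * 7^3 / 12 = 600.25 um^4
Step 2: Convert E to consistent units (1 GPa = 1000 uN/um^2).
E = 190 GPa = 190000 uN/um^2
Step 3: Calculate tip deflection.
delta = F * L^3 / (3 * E * I)
delta = 7.2 * 165^3 / (3 * 190000 * 600.25)
delta = 0.0945 um


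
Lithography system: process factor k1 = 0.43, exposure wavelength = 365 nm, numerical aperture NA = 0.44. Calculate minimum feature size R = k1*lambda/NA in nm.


Step 1: Identify values: k1 = 0.43, lambda = 365 nm, NA = 0.44
Step 2: R = k1 * lambda / NA
R = 0.43 * 365 / 0.44
R = 356.7 nm


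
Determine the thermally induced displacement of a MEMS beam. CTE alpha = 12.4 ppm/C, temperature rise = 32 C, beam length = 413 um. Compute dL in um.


Step 1: Convert CTE: alpha = 12.4 ppm/C = 12.4e-6 /C
Step 2: dL = 12.4e-6 * 32 * 413
dL = 0.1639 um


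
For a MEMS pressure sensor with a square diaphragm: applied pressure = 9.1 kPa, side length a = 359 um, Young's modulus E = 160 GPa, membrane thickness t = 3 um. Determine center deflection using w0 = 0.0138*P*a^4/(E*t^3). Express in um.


Step 1: Convert pressure to compatible units (E is in GPa, so P in GPa).
P = 9.1 kPa = 9.1e-6 GPa
Step 2: Compute numerator: 0.0138 * P * a^4.
a^4 = 359^4 = 16610312161
numerator = 0.0138 * 9.1e-6 * 16610312161 = 2.08592e+03
Step 3: Compute denominator: E * t^3 = 160 * 3^3 = 4320
Step 4: w0 = numerator / denominator = 2.08592e+03 / 4320 = 0.4829 um


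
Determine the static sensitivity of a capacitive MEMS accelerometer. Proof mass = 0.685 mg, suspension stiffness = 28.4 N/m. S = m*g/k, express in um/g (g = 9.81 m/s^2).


Step 1: Convert mass: m = 0.685 mg = 6.85e-07 kg
Step 2: S = m * g / k = 6.85e-07 * 9.81 / 28.4
Step 3: S = 2.37e-07 m/g
Step 4: Convert to um/g: S = 0.237 um/g


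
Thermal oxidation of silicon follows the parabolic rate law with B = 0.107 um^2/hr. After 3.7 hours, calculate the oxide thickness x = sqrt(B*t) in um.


Step 1: Compute B*t = 0.107 * 3.7 = 0.3959
Step 2: x = sqrt(0.3959)
x = 0.629 um


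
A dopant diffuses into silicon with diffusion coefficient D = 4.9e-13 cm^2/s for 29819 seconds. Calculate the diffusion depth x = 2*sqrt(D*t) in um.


Step 1: Compute D*t = 4.9e-13 * 29819 = 1.461131e-08 cm^2
Step 2: sqrt(D*t) = 1.20877e-04 cm
Step 3: x = 2 * 1.20877e-04 cm = 2.41754e-04 cm
Step 4: Convert to um (1 cm = 1e4 um): x = 2.418 um


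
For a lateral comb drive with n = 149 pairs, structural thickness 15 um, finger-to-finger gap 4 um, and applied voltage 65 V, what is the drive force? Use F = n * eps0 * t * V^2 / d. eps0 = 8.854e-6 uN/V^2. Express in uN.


Step 1: Parameters: n=149, eps0=8.854e-6 uN/V^2, t=15 um, V=65 V, d=4 um
Step 2: V^2 = 4225
Step 3: F = 149 * 8.854e-6 * 15 * 4225 / 4
F = 20.902 uN


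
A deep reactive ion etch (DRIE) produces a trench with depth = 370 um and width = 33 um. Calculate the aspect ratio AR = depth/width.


Step 1: AR = depth / width
Step 2: AR = 370 / 33
AR = 11.2


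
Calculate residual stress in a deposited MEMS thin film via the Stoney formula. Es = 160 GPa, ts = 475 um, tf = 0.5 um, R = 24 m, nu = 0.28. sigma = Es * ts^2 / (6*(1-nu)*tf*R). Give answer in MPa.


Step 1: Compute numerator: Es * ts^2 = 160 * 475^2 = 36100000 (GPa*um^2)
Step 2: Compute denominator (R in um): 6*(1-nu)*tf*R = 6*0.72*0.5*24e6 = 51840000.0 (um^2)
Step 3: sigma (GPa) = 36100000 / 51840000.0 = 6.96373e-01 GPa
Step 4: Convert to MPa (x1000): sigma = 696.4 MPa
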